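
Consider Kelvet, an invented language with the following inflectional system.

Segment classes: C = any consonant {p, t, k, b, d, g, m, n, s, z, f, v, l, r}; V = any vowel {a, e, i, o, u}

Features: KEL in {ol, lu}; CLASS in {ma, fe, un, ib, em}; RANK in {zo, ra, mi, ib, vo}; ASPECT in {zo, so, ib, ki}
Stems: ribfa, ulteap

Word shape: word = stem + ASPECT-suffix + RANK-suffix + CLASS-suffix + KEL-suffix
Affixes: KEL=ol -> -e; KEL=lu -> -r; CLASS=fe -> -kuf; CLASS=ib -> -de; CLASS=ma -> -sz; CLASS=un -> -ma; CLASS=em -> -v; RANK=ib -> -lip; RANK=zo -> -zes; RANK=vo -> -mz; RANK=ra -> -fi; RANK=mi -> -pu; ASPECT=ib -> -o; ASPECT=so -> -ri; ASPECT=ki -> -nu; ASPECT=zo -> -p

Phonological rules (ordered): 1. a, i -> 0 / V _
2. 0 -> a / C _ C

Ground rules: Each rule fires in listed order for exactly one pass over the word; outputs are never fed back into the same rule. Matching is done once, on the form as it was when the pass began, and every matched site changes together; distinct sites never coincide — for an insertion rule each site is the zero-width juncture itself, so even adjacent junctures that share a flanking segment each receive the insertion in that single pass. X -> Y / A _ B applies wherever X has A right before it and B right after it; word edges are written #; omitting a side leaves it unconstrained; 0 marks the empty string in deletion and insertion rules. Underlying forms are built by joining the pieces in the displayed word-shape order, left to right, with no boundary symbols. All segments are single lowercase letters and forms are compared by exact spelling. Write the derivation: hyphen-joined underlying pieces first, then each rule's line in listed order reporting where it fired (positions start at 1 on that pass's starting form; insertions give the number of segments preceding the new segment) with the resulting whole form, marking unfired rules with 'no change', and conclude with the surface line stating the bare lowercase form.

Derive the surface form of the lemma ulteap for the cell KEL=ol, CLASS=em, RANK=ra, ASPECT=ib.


underlying: ulteap-o-fi-v-e
1. a, i -> 0 / V _: fires at position(s) 5: ultepofive
2. 0 -> a / C _ C: inserts after position(s) 2: ulatepofive
surface: ulatepofive


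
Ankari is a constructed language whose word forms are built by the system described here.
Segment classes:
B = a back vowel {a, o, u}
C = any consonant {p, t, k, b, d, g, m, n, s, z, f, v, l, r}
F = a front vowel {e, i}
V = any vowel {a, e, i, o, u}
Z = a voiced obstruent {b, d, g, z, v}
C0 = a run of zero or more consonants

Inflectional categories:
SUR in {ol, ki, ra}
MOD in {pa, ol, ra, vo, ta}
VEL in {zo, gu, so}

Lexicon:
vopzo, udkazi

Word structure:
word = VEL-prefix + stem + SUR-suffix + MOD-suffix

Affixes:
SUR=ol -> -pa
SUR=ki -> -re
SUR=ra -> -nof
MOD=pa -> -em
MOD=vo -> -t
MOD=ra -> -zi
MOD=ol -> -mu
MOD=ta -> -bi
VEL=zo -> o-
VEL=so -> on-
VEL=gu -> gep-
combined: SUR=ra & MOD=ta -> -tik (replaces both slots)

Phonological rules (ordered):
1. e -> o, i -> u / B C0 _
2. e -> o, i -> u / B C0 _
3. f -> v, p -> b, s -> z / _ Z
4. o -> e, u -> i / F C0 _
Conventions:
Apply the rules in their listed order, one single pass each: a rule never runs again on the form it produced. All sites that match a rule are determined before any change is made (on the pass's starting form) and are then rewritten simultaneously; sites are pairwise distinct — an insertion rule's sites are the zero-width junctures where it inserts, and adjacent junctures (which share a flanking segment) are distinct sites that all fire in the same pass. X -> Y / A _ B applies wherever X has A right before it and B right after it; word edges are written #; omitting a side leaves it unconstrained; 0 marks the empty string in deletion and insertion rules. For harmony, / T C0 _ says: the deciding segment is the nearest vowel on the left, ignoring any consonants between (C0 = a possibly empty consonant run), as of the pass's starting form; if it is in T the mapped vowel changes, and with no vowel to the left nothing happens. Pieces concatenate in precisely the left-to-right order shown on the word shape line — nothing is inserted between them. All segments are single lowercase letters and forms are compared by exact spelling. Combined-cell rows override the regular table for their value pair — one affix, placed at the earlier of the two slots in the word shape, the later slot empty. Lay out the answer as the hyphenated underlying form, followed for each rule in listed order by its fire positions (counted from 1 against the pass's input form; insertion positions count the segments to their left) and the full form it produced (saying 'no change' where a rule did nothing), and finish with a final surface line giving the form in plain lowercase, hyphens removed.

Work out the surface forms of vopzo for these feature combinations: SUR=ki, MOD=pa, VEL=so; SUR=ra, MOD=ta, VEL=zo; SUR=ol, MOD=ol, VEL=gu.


cell SUR=ki, MOD=pa, VEL=so:
underlying: on-vopzo-re-em
1. e -> o, i -> u / B C0 _: fires at position(s) 9: onvopzoroem
2. e -> o, i -> u / B C0 _: fires at position(s) 10: onvopzoroom
3. f -> v, p -> b, s -> z / _ Z: fires at position(s) 5: onvobzoroom
4. o -> e, u -> i / F C0 _: no change
surface: onvobzoroom

cell SUR=ra, MOD=ta, VEL=zo:
underlying: o-vopzo-tik
1. e -> o, i -> u / B C0 _: fires at position(s) 8: ovopzotuk
2. e -> o, i -> u / B C0 _: no change
3. f -> v, p -> b, s -> z / _ Z: fires at position(s) 4: ovobzotuk
4. o -> e, u -> i / F C0 _: no change
surface: ovobzotuk

cell SUR=ol, MOD=ol, VEL=gu:
underlying: gep-vopzo-pa-mu
1. e -> o, i -> u / B C0 _: no change
2. e -> o, i -> u / B C0 _: no change
3. f -> v, p -> b, s -> z / _ Z: fires at position(s) 3, 6: gebvobzopamu
4. o -> e, u -> i / F C0 _: fires at position(s) 5: gebvebzopamu
surface: gebvebzopamu


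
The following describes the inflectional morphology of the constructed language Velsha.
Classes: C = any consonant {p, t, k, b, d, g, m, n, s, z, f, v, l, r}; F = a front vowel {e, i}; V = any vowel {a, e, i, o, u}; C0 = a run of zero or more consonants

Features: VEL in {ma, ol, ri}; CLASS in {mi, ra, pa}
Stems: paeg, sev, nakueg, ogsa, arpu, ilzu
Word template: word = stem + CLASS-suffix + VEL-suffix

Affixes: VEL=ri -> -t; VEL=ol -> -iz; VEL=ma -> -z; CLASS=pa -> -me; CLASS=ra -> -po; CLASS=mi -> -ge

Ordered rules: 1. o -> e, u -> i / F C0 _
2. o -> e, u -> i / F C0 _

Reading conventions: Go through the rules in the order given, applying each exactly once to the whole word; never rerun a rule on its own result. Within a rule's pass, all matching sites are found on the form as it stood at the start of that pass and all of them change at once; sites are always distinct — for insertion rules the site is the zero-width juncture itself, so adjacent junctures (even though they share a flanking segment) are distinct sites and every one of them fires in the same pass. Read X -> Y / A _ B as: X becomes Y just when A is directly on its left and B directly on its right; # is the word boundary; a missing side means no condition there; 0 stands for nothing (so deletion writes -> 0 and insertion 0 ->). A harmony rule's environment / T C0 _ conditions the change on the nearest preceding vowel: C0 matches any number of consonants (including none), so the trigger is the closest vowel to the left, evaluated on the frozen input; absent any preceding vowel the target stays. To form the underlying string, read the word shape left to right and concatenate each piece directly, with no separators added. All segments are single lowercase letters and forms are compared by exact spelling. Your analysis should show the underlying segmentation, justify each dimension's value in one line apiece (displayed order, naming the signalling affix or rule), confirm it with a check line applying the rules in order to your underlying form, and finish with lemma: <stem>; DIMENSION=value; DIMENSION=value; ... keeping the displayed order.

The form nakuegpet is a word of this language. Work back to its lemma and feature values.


underlying: nakueg-po-t
VEL=ri - signalled by the affix -t
CLASS=ra - signalled by the affix -po
check: nakuegpot -> nakuegpet -> nakuegpet
lemma: nakueg; VEL=ri; CLASS=ra


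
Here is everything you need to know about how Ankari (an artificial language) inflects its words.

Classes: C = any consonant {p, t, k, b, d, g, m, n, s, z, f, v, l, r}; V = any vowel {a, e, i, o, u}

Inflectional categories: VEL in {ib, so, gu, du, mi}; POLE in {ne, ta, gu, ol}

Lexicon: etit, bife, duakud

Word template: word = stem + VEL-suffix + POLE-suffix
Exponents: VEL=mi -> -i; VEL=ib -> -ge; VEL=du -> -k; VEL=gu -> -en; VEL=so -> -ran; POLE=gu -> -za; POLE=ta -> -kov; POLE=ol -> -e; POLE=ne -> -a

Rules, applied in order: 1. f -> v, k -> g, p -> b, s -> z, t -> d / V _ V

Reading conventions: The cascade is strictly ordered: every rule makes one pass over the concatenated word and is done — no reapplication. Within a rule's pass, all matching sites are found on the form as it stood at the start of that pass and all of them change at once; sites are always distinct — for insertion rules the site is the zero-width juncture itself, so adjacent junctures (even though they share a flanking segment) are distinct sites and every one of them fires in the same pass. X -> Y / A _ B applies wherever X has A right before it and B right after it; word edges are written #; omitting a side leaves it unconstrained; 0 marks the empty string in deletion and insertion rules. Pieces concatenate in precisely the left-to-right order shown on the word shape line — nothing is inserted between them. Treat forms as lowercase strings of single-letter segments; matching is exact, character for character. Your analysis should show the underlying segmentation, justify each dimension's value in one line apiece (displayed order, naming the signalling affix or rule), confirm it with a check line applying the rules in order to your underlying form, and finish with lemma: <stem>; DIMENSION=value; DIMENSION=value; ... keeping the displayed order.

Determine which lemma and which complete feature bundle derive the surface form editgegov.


underlying: etit-ge-kov
VEL=ib - signalled by the affix -ge
POLE=ta - signalled by the affix -kov
check: etitgekov -> editgegov
lemma: etit; VEL=ib; POLE=ta


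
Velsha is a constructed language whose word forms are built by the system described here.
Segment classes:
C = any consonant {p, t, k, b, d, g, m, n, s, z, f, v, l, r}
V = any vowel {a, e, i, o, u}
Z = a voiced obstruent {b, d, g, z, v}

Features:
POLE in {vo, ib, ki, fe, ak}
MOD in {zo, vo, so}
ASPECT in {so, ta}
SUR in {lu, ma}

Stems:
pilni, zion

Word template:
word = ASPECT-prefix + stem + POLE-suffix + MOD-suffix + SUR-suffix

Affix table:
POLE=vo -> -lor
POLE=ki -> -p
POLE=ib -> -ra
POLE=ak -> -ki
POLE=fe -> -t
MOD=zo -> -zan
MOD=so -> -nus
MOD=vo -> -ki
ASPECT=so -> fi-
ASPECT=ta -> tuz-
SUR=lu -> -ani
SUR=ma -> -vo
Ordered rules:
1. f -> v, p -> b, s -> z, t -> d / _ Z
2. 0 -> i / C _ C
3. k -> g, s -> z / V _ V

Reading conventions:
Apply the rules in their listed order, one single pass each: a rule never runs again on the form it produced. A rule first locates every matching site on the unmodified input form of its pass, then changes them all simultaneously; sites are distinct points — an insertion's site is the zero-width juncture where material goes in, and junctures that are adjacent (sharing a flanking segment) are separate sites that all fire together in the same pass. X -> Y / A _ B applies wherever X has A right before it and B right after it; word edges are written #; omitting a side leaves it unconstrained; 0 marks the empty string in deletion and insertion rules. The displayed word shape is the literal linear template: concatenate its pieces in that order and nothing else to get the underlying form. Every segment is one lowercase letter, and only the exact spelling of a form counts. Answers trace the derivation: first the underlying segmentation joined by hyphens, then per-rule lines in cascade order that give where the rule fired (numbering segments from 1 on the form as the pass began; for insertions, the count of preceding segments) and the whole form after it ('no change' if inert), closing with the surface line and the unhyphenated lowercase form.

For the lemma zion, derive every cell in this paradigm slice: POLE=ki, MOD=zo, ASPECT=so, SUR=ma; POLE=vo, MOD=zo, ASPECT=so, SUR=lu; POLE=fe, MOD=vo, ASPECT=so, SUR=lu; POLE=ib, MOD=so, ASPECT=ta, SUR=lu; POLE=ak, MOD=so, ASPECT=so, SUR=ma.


cell POLE=ki, MOD=zo, ASPECT=so, SUR=ma:
underlying: fi-zion-p-zan-vo
1. f -> v, p -> b, s -> z, t -> d / _ Z: fires at position(s) 7: fizionbzanvo
2. 0 -> i / C _ C: inserts after position(s) 6, 7, 10: fizionibizanivo
3. k -> g, s -> z / V _ V: no change
surface: fizionibizanivo

cell POLE=vo, MOD=zo, ASPECT=so, SUR=lu:
underlying: fi-zion-lor-zan-ani
1. f -> v, p -> b, s -> z, t -> d / _ Z: no change
2. 0 -> i / C _ C: inserts after position(s) 6, 9: fizionilorizanani
3. k -> g, s -> z / V _ V: no change
surface: fizionilorizanani

cell POLE=fe, MOD=vo, ASPECT=so, SUR=lu:
underlying: fi-zion-t-ki-ani
1. f -> v, p -> b, s -> z, t -> d / _ Z: no change
2. 0 -> i / C _ C: inserts after position(s) 6, 7: fizionitikiani
3. k -> g, s -> z / V _ V: fires at position(s) 10: fizionitigiani
surface: fizionitigiani

cell POLE=ib, MOD=so, ASPECT=ta, SUR=lu:
underlying: tuz-zion-ra-nus-ani
1. f -> v, p -> b, s -> z, t -> d / _ Z: no change
2. 0 -> i / C _ C: inserts after position(s) 3, 7: tuzizioniranusani
3. k -> g, s -> z / V _ V: fires at position(s) 14: tuzizioniranuzani
surface: tuzizioniranuzani

cell POLE=ak, MOD=so, ASPECT=so, SUR=ma:
underlying: fi-zion-ki-nus-vo
1. f -> v, p -> b, s -> z, t -> d / _ Z: fires at position(s) 11: fizionkinuzvo
2. 0 -> i / C _ C: inserts after position(s) 6, 11: fizionikinuzivo
3. k -> g, s -> z / V _ V: fires at position(s) 8: fizioniginuzivo
surface: fizioniginuzivo


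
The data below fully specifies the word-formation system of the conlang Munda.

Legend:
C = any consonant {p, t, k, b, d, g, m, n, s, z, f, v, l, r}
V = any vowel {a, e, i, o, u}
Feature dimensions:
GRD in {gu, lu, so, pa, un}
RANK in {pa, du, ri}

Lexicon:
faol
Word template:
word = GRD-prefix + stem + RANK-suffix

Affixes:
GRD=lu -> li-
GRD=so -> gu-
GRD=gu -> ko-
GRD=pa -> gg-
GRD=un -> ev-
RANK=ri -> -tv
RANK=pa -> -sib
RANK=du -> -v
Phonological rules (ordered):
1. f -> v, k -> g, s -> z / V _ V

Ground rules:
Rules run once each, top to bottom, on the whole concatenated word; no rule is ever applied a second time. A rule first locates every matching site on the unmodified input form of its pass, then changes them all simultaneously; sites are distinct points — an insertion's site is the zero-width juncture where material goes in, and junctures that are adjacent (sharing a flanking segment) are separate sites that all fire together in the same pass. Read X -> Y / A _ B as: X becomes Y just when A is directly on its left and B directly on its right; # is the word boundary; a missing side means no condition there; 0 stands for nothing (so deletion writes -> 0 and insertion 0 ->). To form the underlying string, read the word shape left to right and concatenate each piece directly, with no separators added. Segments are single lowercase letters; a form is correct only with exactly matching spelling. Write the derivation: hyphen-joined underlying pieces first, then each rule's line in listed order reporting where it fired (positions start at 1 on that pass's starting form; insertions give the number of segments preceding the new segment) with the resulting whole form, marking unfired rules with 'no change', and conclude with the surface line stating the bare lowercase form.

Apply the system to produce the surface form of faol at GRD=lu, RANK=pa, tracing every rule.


underlying: li-faol-sib
1. f -> v, k -> g, s -> z / V _ V: fires at position(s) 3: livaolsib
surface: livaolsib


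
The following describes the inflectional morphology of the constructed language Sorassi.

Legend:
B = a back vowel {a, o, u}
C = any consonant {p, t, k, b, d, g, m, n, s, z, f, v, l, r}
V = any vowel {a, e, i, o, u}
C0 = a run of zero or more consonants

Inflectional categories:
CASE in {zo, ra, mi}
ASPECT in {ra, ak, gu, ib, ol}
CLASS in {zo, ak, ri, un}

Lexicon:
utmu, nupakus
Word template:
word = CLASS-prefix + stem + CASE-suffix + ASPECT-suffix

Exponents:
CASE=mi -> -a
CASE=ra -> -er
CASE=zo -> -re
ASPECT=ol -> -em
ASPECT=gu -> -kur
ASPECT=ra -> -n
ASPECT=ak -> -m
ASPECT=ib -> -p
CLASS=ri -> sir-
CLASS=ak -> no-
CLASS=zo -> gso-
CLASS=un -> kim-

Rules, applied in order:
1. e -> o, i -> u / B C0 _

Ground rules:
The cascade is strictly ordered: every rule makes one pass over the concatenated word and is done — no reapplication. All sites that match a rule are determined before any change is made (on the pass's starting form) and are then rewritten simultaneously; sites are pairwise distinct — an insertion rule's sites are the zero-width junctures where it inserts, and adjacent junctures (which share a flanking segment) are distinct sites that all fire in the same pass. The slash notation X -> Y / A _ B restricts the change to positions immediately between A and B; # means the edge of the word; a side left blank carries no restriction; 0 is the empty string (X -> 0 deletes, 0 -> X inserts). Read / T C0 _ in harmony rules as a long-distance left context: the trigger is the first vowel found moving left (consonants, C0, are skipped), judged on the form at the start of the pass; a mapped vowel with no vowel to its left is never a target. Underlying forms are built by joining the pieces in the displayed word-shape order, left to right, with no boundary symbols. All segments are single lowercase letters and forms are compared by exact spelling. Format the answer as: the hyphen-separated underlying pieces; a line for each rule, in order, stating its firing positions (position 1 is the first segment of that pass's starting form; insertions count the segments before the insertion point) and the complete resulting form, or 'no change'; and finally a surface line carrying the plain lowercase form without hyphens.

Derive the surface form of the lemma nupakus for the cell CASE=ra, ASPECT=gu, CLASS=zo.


underlying: gso-nupakus-er-kur
1. e -> o, i -> u / B C0 _: fires at position(s) 11: gsonupakusorkur
surface: gsonupakusorkur


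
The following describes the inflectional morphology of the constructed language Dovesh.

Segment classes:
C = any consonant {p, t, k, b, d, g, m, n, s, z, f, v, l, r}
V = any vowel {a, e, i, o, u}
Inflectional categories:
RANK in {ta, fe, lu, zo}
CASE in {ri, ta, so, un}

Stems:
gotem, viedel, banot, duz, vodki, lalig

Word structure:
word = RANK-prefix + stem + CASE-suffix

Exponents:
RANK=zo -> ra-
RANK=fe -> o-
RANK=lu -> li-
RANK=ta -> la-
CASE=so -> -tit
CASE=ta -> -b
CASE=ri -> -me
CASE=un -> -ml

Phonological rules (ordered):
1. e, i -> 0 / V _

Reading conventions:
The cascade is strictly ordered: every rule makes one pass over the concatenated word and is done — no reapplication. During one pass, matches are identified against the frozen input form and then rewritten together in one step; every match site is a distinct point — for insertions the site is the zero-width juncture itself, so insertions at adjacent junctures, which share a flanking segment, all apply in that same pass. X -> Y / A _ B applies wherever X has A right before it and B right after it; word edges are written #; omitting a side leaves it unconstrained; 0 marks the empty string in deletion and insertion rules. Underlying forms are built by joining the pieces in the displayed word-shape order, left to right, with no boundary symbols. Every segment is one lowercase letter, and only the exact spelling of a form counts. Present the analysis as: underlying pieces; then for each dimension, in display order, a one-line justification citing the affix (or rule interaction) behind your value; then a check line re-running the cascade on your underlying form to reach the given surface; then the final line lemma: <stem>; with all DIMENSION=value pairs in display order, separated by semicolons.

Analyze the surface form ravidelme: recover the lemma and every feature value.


underlying: ra-viedel-me
RANK=zo - signalled by the affix ra-
CASE=ri - signalled by the affix -me
check: raviedelme -> ravidelme
lemma: viedel; RANK=zo; CASE=ri


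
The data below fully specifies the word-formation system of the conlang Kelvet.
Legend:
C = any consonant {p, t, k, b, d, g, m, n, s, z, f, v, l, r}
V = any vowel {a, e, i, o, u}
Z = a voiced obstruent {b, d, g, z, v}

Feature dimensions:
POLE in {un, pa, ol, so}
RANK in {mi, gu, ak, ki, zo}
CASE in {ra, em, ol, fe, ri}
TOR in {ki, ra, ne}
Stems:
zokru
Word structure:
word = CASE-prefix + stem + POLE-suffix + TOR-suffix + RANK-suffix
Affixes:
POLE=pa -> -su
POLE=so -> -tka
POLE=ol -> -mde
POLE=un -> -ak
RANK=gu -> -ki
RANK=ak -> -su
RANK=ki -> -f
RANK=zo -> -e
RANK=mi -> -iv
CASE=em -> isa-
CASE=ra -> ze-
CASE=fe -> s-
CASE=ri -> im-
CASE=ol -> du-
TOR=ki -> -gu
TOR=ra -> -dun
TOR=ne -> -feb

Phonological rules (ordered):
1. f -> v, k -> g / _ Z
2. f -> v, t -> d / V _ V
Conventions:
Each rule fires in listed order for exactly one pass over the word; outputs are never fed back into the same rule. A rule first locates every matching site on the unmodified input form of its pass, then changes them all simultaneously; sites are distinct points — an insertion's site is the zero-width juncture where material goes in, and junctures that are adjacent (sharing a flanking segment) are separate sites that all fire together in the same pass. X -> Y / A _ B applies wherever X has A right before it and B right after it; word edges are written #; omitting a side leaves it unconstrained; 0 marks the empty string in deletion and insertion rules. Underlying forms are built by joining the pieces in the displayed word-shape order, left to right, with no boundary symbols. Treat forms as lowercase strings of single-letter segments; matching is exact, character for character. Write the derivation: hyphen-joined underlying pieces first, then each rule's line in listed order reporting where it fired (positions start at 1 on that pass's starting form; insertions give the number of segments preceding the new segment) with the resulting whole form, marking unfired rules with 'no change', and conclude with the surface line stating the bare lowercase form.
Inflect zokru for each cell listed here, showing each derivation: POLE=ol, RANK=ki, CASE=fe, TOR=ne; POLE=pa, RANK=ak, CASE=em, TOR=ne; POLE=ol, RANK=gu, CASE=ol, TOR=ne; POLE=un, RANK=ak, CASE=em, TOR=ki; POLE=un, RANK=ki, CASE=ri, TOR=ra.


cell POLE=ol, RANK=ki, CASE=fe, TOR=ne:
underlying: s-zokru-mde-feb-f
1. f -> v, k -> g / _ Z: no change
2. f -> v, t -> d / V _ V: fires at position(s) 10: szokrumdevebf
surface: szokrumdevebf

cell POLE=pa, RANK=ak, CASE=em, TOR=ne:
underlying: isa-zokru-su-feb-su
1. f -> v, k -> g / _ Z: no change
2. f -> v, t -> d / V _ V: fires at position(s) 11: isazokrusuvebsu
surface: isazokrusuvebsu

cell POLE=ol, RANK=gu, CASE=ol, TOR=ne:
underlying: du-zokru-mde-feb-ki
1. f -> v, k -> g / _ Z: no change
2. f -> v, t -> d / V _ V: fires at position(s) 11: duzokrumdevebki
surface: duzokrumdevebki

cell POLE=un, RANK=ak, CASE=em, TOR=ki:
underlying: isa-zokru-ak-gu-su
1. f -> v, k -> g / _ Z: fires at position(s) 10: isazokruaggusu
2. f -> v, t -> d / V _ V: no change
surface: isazokruaggusu

cell POLE=un, RANK=ki, CASE=ri, TOR=ra:
underlying: im-zokru-ak-dun-f
1. f -> v, k -> g / _ Z: fires at position(s) 9: imzokruagdunf
2. f -> v, t -> d / V _ V: no change
surface: imzokruagdunf


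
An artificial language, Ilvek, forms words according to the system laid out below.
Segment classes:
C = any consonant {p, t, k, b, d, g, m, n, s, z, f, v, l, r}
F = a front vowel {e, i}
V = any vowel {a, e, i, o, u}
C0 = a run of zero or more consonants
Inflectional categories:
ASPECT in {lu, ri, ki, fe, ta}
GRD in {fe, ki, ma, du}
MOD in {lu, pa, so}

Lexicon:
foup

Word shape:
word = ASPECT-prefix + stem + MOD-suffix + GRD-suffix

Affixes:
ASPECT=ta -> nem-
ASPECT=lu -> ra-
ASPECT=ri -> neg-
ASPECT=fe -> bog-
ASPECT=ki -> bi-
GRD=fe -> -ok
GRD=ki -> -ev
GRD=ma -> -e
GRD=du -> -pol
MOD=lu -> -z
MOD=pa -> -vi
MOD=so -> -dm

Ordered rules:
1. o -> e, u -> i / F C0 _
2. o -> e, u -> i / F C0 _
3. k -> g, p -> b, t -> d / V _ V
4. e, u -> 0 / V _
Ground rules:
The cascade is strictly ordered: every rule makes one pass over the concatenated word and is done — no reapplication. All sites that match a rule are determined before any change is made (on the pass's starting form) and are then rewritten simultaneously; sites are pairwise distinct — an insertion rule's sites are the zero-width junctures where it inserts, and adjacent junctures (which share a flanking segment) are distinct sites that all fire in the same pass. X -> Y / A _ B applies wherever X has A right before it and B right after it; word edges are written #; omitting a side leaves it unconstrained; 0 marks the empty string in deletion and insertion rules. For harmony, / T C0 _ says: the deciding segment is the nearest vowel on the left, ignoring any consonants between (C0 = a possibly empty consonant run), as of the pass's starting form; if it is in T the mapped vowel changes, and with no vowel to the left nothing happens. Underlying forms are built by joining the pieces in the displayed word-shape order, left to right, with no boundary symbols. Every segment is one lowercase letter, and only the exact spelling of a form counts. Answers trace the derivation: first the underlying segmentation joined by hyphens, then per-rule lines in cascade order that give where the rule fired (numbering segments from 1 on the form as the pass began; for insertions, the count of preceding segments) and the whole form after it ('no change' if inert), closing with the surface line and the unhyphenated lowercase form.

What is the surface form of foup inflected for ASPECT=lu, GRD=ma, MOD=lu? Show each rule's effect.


underlying: ra-foup-z-e
1. o -> e, u -> i / F C0 _: no change
2. o -> e, u -> i / F C0 _: no change
3. k -> g, p -> b, t -> d / V _ V: no change
4. e, u -> 0 / V _: fires at position(s) 5: rafopze
surface: rafopze


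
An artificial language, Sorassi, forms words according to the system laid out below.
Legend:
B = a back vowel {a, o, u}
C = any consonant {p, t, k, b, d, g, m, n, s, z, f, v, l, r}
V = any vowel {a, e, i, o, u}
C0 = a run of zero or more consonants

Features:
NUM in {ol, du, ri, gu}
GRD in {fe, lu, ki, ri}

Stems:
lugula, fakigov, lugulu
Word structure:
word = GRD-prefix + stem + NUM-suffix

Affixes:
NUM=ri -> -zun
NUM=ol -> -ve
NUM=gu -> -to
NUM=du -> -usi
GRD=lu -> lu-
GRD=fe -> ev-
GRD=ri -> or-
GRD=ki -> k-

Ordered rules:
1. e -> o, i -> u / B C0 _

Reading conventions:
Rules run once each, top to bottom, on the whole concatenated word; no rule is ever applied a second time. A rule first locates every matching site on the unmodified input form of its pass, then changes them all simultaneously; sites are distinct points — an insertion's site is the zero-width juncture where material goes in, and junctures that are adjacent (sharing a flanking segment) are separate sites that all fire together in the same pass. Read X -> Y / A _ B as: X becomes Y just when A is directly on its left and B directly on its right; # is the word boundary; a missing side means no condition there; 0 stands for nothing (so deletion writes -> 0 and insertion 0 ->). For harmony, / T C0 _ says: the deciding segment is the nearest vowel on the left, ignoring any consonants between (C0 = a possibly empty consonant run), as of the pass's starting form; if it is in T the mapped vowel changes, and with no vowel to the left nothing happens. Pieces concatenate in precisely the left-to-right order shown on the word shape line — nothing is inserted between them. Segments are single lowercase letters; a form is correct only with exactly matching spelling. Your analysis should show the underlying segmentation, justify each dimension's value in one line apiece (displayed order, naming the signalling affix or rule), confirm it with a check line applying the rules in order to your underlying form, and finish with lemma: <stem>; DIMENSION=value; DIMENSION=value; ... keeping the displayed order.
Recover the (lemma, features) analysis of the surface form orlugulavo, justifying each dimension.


underlying: or-lugula-ve
NUM=ol - signalled by the affix -ve
GRD=ri - signalled by the affix or-
check: orlugulave -> orlugulavo
lemma: lugula; NUM=ol; GRD=ri


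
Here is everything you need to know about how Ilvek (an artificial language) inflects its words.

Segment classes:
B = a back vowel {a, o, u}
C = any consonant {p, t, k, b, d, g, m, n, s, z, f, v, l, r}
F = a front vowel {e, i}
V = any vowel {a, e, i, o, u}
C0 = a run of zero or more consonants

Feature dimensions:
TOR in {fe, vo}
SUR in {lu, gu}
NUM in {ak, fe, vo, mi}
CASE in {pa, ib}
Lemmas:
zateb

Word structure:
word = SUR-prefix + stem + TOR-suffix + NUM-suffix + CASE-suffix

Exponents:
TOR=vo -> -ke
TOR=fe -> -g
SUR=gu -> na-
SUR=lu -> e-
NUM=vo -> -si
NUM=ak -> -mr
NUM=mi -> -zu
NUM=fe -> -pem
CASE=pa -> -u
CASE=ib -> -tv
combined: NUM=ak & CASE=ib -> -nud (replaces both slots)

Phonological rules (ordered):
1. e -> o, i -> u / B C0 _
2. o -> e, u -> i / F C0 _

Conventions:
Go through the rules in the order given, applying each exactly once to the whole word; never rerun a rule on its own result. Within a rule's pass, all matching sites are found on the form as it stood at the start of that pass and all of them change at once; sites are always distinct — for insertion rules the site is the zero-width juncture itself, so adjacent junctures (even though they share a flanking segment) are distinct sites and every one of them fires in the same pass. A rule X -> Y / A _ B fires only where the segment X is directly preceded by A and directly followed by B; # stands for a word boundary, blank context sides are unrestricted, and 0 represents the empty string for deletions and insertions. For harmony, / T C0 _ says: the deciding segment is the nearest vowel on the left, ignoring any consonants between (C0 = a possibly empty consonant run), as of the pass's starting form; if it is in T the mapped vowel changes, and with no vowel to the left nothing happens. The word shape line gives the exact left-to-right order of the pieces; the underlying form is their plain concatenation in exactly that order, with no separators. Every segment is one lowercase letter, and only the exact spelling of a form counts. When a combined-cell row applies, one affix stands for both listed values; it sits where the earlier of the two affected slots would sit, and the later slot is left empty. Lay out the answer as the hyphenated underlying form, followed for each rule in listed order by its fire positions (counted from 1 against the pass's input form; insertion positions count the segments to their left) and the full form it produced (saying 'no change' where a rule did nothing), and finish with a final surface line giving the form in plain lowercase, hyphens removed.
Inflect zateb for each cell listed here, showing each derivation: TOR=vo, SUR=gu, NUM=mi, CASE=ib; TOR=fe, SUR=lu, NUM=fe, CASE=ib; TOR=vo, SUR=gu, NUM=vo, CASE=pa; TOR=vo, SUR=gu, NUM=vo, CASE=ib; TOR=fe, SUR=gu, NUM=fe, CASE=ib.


cell TOR=vo, SUR=gu, NUM=mi, CASE=ib:
underlying: na-zateb-ke-zu-tv
1. e -> o, i -> u / B C0 _: fires at position(s) 6: nazatobkezutv
2. o -> e, u -> i / F C0 _: fires at position(s) 11: nazatobkezitv
surface: nazatobkezitv

cell TOR=fe, SUR=lu, NUM=fe, CASE=ib:
underlying: e-zateb-g-pem-tv
1. e -> o, i -> u / B C0 _: fires at position(s) 5: ezatobgpemtv
2. o -> e, u -> i / F C0 _: no change
surface: ezatobgpemtv

cell TOR=vo, SUR=gu, NUM=vo, CASE=pa:
underlying: na-zateb-ke-si-u
1. e -> o, i -> u / B C0 _: fires at position(s) 6: nazatobkesiu
2. o -> e, u -> i / F C0 _: fires at position(s) 12: nazatobkesii
surface: nazatobkesii

cell TOR=vo, SUR=gu, NUM=vo, CASE=ib:
underlying: na-zateb-ke-si-tv
1. e -> o, i -> u / B C0 _: fires at position(s) 6: nazatobkesitv
2. o -> e, u -> i / F C0 _: no change
surface: nazatobkesitv

cell TOR=fe, SUR=gu, NUM=fe, CASE=ib:
underlying: na-zateb-g-pem-tv
1. e -> o, i -> u / B C0 _: fires at position(s) 6: nazatobgpemtv
2. o -> e, u -> i / F C0 _: no change
surface: nazatobgpemtv


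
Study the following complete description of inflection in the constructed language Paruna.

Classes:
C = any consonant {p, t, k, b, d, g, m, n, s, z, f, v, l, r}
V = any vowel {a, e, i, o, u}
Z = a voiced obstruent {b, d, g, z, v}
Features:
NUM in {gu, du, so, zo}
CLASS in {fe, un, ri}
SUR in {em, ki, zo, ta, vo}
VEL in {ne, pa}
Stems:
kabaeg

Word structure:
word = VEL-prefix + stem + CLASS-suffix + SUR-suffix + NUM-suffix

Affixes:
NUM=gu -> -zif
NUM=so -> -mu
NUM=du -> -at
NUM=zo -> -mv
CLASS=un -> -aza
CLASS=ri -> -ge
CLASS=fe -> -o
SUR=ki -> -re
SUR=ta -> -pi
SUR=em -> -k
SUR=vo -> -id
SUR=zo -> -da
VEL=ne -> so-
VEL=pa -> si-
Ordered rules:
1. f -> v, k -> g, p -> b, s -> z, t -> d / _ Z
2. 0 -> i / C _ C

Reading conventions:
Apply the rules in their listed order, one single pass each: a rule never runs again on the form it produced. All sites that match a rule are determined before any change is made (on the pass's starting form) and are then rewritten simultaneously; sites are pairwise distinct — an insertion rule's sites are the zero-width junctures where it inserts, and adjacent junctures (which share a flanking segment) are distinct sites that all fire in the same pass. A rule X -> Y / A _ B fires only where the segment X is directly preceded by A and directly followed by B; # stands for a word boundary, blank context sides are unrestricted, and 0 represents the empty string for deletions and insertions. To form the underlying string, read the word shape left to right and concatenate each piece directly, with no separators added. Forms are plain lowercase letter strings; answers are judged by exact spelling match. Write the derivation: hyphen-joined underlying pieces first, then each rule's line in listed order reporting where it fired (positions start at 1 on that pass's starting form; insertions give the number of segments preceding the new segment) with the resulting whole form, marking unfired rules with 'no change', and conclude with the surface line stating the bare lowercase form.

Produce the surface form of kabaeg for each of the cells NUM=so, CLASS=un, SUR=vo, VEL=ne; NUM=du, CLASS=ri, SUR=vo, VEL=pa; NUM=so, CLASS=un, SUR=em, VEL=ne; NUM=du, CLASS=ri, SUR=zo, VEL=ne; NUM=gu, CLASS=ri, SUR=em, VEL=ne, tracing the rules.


cell NUM=so, CLASS=un, SUR=vo, VEL=ne:
underlying: so-kabaeg-aza-id-mu
1. f -> v, k -> g, p -> b, s -> z, t -> d / _ Z: no change
2. 0 -> i / C _ C: inserts after position(s) 13: sokabaegazaidimu
surface: sokabaegazaidimu

cell NUM=du, CLASS=ri, SUR=vo, VEL=pa:
underlying: si-kabaeg-ge-id-at
1. f -> v, k -> g, p -> b, s -> z, t -> d / _ Z: no change
2. 0 -> i / C _ C: inserts after position(s) 8: sikabaegigeidat
surface: sikabaegigeidat

cell NUM=so, CLASS=un, SUR=em, VEL=ne:
underlying: so-kabaeg-aza-k-mu
1. f -> v, k -> g, p -> b, s -> z, t -> d / _ Z: no change
2. 0 -> i / C _ C: inserts after position(s) 12: sokabaegazakimu
surface: sokabaegazakimu

cell NUM=du, CLASS=ri, SUR=zo, VEL=ne:
underlying: so-kabaeg-ge-da-at
1. f -> v, k -> g, p -> b, s -> z, t -> d / _ Z: no change
2. 0 -> i / C _ C: inserts after position(s) 8: sokabaegigedaat
surface: sokabaegigedaat

cell NUM=gu, CLASS=ri, SUR=em, VEL=ne:
underlying: so-kabaeg-ge-k-zif
1. f -> v, k -> g, p -> b, s -> z, t -> d / _ Z: fires at position(s) 11: sokabaeggegzif
2. 0 -> i / C _ C: inserts after position(s) 8, 11: sokabaegigegizif
surface: sokabaegigegizif


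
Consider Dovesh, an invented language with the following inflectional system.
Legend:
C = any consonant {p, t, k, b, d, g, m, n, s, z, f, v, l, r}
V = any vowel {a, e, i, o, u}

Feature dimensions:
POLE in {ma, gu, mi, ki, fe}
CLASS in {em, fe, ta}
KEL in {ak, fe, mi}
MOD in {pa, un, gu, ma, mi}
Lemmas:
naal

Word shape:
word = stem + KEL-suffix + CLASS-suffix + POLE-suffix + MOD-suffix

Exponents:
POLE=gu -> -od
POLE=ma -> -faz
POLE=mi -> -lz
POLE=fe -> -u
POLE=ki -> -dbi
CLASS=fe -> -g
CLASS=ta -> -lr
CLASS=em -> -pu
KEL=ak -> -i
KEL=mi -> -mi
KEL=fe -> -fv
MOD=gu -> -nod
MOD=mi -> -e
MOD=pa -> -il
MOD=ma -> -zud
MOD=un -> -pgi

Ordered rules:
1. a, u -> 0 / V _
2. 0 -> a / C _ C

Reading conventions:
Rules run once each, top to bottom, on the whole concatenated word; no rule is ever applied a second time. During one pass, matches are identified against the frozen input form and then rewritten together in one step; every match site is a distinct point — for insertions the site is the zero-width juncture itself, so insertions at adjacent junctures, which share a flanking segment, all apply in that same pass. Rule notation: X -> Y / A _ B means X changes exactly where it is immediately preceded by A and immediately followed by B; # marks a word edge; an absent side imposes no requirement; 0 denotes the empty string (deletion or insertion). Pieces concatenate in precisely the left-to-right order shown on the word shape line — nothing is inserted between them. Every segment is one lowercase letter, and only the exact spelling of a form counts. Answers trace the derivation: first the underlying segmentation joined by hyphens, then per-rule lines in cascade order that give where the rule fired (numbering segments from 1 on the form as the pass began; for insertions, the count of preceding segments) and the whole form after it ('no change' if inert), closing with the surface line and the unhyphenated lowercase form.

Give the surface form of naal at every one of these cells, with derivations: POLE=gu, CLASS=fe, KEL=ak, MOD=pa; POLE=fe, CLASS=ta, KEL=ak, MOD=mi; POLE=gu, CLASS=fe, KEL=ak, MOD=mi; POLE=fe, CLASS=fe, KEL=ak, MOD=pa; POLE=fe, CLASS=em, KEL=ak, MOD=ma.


cell POLE=gu, CLASS=fe, KEL=ak, MOD=pa:
underlying: naal-i-g-od-il
1. a, u -> 0 / V _: fires at position(s) 3: naligodil
2. 0 -> a / C _ C: no change
surface: naligodil

cell POLE=fe, CLASS=ta, KEL=ak, MOD=mi:
underlying: naal-i-lr-u-e
1. a, u -> 0 / V _: fires at position(s) 3: nalilrue
2. 0 -> a / C _ C: inserts after position(s) 5: nalilarue
surface: nalilarue

cell POLE=gu, CLASS=fe, KEL=ak, MOD=mi:
underlying: naal-i-g-od-e
1. a, u -> 0 / V _: fires at position(s) 3: naligode
2. 0 -> a / C _ C: no change
surface: naligode

cell POLE=fe, CLASS=fe, KEL=ak, MOD=pa:
underlying: naal-i-g-u-il
1. a, u -> 0 / V _: fires at position(s) 3: naliguil
2. 0 -> a / C _ C: no change
surface: naliguil

cell POLE=fe, CLASS=em, KEL=ak, MOD=ma:
underlying: naal-i-pu-u-zud
1. a, u -> 0 / V _: fires at position(s) 3, 8: nalipuzud
2. 0 -> a / C _ C: no change
surface: nalipuzud


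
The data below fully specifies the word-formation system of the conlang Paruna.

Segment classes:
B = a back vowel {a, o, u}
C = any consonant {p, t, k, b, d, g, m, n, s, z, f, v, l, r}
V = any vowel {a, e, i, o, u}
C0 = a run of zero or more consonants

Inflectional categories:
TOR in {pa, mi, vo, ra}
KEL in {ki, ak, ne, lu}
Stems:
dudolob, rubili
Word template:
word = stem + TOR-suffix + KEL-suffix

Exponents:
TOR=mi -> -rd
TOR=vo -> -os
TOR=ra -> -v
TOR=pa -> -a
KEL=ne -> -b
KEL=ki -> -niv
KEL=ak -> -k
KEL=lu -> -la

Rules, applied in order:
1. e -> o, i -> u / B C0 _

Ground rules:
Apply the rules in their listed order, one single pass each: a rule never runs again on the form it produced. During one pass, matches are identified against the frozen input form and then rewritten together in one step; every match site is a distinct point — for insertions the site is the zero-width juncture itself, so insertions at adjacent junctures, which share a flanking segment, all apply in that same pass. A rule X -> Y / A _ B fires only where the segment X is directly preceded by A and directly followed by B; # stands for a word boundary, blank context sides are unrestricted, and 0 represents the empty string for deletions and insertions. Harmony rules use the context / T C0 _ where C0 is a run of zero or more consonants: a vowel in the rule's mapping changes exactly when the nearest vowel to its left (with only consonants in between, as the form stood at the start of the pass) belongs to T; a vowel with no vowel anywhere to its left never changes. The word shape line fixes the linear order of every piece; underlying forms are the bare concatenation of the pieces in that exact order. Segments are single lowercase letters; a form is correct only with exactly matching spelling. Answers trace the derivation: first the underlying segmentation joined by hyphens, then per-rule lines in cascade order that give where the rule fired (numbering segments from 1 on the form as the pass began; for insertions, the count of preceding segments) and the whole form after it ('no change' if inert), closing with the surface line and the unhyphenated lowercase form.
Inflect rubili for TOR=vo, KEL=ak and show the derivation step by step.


underlying: rubili-os-k
1. e -> o, i -> u / B C0 _: fires at position(s) 4: rubuliosk
surface: rubuliosk
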